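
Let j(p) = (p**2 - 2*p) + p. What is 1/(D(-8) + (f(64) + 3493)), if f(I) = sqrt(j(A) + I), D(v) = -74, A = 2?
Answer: 3419/11689495 - sqrt(66)/11689495 ≈ 0.00029179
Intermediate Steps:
j(p) = p**2 - p
f(I) = sqrt(2 + I) (f(I) = sqrt(2*(-1 + 2) + I) = sqrt(2*1 + I) = sqrt(2 + I))
1/(D(-8) + (f(64) + 3493)) = 1/(-74 + (sqrt(2 + 64) + 3493)) = 1/(-74 + (sqrt(66) + 3493)) = 1/(-74 + (3493 + sqrt(66))) = 1/(3419 + sqrt(66))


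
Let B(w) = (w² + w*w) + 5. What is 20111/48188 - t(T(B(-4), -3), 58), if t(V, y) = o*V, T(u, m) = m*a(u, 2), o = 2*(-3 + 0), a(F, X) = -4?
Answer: 498521/6884 ≈ 72.417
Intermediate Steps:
B(w) = 5 + 2*w² (B(w) = (w² + w²) + 5 = 2*w² + 5 = 5 + 2*w²)
o = -6 (o = 2*(-3) = -6)
T(u, m) = -4*m (T(u, m) = m*(-4) = -4*m)
t(V, y) = -6*V
20111/48188 - t(T(B(-4), -3), 58) = 20111/48188 - (-6)*(-4*(-3)) = 20111*(1/48188) - (-6)*12 = 2873/6884 - 1*(-72) = 2873/6884 + 72 = 498521/6884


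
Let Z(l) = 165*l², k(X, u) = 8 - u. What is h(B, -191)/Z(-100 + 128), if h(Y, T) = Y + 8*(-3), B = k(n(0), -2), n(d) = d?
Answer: -1/9240 ≈ -0.00010823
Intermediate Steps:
B = 10 (B = 8 - 1*(-2) = 8 + 2 = 10)
h(Y, T) = -24 + Y (h(Y, T) = Y - 24 = -24 + Y)
h(B, -191)/Z(-100 + 128) = (-24 + 10)/((165*(-100 + 128)²)) = -14/(165*28²) = -14/(165*784) = -14/129360 = -14*1/129360 = -1/9240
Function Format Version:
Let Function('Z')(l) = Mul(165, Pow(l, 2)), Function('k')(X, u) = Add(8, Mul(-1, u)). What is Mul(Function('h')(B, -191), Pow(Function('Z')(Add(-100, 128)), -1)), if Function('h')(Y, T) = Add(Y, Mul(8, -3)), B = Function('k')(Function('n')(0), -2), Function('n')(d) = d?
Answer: Rational(-1, 9240) ≈ -0.00010823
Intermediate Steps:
B = 10 (B = Add(8, Mul(-1, -2)) = Add(8, 2) = 10)
Function('h')(Y, T) = Add(-24, Y) (Function('h')(Y, T) = Add(Y, -24) = Add(-24, Y))
Mul(Function('h')(B, -191), Pow(Function('Z')(Add(-100, 128)), -1)) = Mul(Add(-24, 10), Pow(Mul(165, Pow(Add(-100, 128), 2)), -1)) = Mul(-14, Pow(Mul(165, Pow(28, 2)), -1)) = Mul(-14, Pow(Mul(165, 784), -1)) = Mul(-14, Pow(129360, -1)) = Mul(-14, Rational(1, 129360)) = Rational(-1, 9240)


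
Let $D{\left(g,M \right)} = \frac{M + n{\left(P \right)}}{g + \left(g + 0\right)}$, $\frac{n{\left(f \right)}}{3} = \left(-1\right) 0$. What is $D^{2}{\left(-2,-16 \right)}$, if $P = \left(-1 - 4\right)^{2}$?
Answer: $16$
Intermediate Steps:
$P = 25$ ($P = \left(-5\right)^{2} = 25$)
$n{\left(f \right)} = 0$ ($n{\left(f \right)} = 3 \left(\left(-1\right) 0\right) = 3 \cdot 0 = 0$)
$D{\left(g,M \right)} = \frac{M}{2 g}$ ($D{\left(g,M \right)} = \frac{M + 0}{g + \left(g + 0\right)} = \frac{M}{g + g} = \frac{M}{2 g}$)
$D^{2}{\left(-2,-16 \right)} = \left(\frac{1}{2} \left(-16\right) \frac{1}{-2}\right)^{2} = \left(\frac{1}{2} \left(-16\right) \left(- \frac{1}{2}\right)\right)^{2} = 4^{2} = 16$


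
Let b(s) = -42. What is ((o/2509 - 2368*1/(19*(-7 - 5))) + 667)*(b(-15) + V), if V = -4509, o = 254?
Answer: -146981336609/47671 ≈ -3.0832e+6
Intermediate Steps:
((o/2509 - 2368*1/(19*(-7 - 5))) + 667)*(b(-15) + V) = ((254/2509 - 2368*1/(19*(-7 - 5))) + 667)*(-42 - 4509) = ((254*(1/2509) - 2368/(19*(-12))) + 667)*(-4551) = ((254/2509 - 2368/(-228)) + 667)*(-4551) = ((254/2509 - 2368*(-1/228)) + 667)*(-4551) = ((254/2509 + 592/57) + 667)*(-4551) = (1499806/143013 + 667)*(-4551) = (96889477/143013)*(-4551) = -146981336609/47671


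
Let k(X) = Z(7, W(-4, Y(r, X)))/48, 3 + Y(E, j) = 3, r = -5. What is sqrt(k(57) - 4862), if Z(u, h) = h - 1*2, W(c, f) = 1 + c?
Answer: I*sqrt(700143)/12 ≈ 69.729*I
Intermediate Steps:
Y(E, j) = 0 (Y(E, j) = -3 + 3 = 0)
Z(u, h) = -2 + h (Z(u, h) = h - 2 = -2 + h)
k(X) = -5/48 (k(X) = (-2 + (1 - 4))/48 = (-2 - 3)*(1/48) = -5*1/48 = -5/48)
sqrt(k(57) - 4862) = sqrt(-5/48 - 4862) = sqrt(-233381/48) = I*sqrt(700143)/12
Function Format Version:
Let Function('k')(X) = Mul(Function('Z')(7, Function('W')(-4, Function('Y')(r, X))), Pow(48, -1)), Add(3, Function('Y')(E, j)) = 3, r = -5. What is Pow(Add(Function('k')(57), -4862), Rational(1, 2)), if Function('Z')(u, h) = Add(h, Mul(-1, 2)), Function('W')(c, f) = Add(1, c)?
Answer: Mul(Rational(1, 12), I, Pow(700143, Rational(1, 2))) ≈ Mul(69.729, I)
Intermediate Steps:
Function('Y')(E, j) = 0 (Function('Y')(E, j) = Add(-3, 3) = 0)
Function('Z')(u, h) = Add(-2, h) (Function('Z')(u, h) = Add(h, -2) = Add(-2, h))
Function('k')(X) = Rational(-5, 48) (Function('k')(X) = Mul(Add(-2, Add(1, -4)), Pow(48, -1)) = Mul(Add(-2, -3), Rational(1, 48)) = Mul(-5, Rational(1, 48)) = Rational(-5, 48))
Pow(Add(Function('k')(57), -4862), Rational(1, 2)) = Pow(Add(Rational(-5, 48), -4862), Rational(1, 2)) = Pow(Rational(-233381, 48), Rational(1, 2)) = Mul(Rational(1, 12), I, Pow(700143, Rational(1, 2)))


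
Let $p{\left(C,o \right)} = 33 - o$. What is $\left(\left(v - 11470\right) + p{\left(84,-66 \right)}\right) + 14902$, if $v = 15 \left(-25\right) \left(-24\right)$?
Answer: $12531$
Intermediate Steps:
$v = 9000$ ($v = \left(-375\right) \left(-24\right) = 9000$)
$\left(\left(v - 11470\right) + p{\left(84,-66 \right)}\right) + 14902 = \left(\left(9000 - 11470\right) + \left(33 - -66\right)\right) + 14902 = \left(-2470 + \left(33 + 66\right)\right) + 14902 = \left(-2470 + 99\right) + 14902 = -2371 + 14902 = 12531$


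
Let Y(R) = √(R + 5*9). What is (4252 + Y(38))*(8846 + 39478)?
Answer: 205473648 + 48324*√83 ≈ 2.0591e+8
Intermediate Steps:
Y(R) = √(45 + R) (Y(R) = √(R + 45) = √(45 + R))
(4252 + Y(38))*(8846 + 39478) = (4252 + √(45 + 38))*(8846 + 39478) = (4252 + √83)*48324 = 205473648 + 48324*√83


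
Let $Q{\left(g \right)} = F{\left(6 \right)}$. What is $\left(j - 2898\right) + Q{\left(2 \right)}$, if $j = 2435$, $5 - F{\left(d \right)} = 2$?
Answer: $-460$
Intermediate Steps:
$F{\left(d \right)} = 3$ ($F{\left(d \right)} = 5 - 2 = 3$)
$Q{\left(g \right)} = 3$
$\left(j - 2898\right) + Q{\left(2 \right)} = \left(2435 - 2898\right) + 3 = -463 + 3 = -460$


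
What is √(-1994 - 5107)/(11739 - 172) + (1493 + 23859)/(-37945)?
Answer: -25352/37945 + 3*I*√789/11567 ≈ -0.66813 + 0.0072852*I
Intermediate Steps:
√(-1994 - 5107)/(11739 - 172) + (1493 + 23859)/(-37945) = √(-7101)/11567 + 25352*(-1/37945) = (3*I*√789)*(1/11567) - 25352/37945 = 3*I*√789/11567 - 25352/37945 = -25352/37945 + 3*I*√789/11567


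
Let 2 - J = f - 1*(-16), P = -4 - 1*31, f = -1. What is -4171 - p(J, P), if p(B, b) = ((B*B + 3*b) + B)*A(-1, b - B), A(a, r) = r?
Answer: -3049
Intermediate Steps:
P = -35 (P = -4 - 31 = -35)
J = -13 (J = 2 - (-1 - 1*(-16)) = 2 - (-1 + 16) = 2 - 1*15 = 2 - 15 = -13)
p(B, b) = (b - B)*(B + B² + 3*b) (p(B, b) = ((B*B + 3*b) + B)*(b - B) = ((B² + 3*b) + B)*(b - B) = (B + B² + 3*b)*(b - B) = (b - B)*(B + B² + 3*b))
-4171 - p(J, P) = -4171 - (-1)*(-13 - 1*(-35))*(-13 + (-13)² + 3*(-35)) = -4171 - (-1)*(-13 + 35)*(-13 + 169 - 105) = -4171 - (-1)*22*51 = -4171 - 1*(-1122) = -4171 + 1122 = -3049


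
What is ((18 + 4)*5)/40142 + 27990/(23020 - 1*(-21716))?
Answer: 94041295/149649376 ≈ 0.62841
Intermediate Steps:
((18 + 4)*5)/40142 + 27990/(23020 - 1*(-21716)) = (22*5)*(1/40142) + 27990/(23020 + 21716) = 110*(1/40142) + 27990/44736 = 55/20071 + 27990*(1/44736) = 55/20071 + 4665/7456 = 94041295/149649376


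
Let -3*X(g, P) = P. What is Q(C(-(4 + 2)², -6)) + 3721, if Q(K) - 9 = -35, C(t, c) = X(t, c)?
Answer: 3695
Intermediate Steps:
X(g, P) = -P/3
C(t, c) = -c/3
Q(K) = -26 (Q(K) = 9 - 35 = -26)
Q(C(-(4 + 2)², -6)) + 3721 = -26 + 3721 = 3695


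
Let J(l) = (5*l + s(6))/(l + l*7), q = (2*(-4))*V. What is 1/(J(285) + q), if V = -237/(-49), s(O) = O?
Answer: -37240/1417587 ≈ -0.026270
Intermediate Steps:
V = 237/49 (V = -237*(-1/49) = 237/49 ≈ 4.8367)
q = -1896/49 (q = (2*(-4))*(237/49) = -8*237/49 = -1896/49 ≈ -38.694)
J(l) = (6 + 5*l)/(8*l) (J(l) = (5*l + 6)/(l + l*7) = (6 + 5*l)/(l + 7*l) = (6 + 5*l)/((8*l)) = (6 + 5*l)*(1/(8*l)) = (6 + 5*l)/(8*l))
1/(J(285) + q) = 1/((⅛)*(6 + 5*285)/285 - 1896/49) = 1/((⅛)*(1/285)*(6 + 1425) - 1896/49) = 1/((⅛)*(1/285)*1431 - 1896/49) = 1/(477/760 - 1896/49) = 1/(-1417587/37240) = -37240/1417587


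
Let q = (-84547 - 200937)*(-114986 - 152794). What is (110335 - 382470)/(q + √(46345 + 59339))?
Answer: -1733656552807100/487010780298650530393 + 272135*√26421/2922064681791903182358 ≈ -3.5598e-6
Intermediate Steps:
q = 76446905520 (q = -285484*(-267780) = 76446905520)
(110335 - 382470)/(q + √(46345 + 59339)) = (110335 - 382470)/(76446905520 + √(46345 + 59339)) = -272135/(76446905520 + √105684) = -272135/(76446905520 + 2*√26421)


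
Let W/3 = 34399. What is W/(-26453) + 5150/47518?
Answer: -2383741048/628496827 ≈ -3.7928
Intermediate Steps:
W = 103197 (W = 3*34399 = 103197)
W/(-26453) + 5150/47518 = 103197/(-26453) + 5150/47518 = 103197*(-1/26453) + 5150*(1/47518) = -103197/26453 + 2575/23759 = -2383741048/628496827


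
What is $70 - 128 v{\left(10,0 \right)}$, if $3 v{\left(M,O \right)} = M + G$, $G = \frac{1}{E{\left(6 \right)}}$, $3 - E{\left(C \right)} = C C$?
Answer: $- \frac{35182}{99} \approx -355.37$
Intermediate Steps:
$E{\left(C \right)} = 3 - C^{2}$ ($E{\left(C \right)} = 3 - C C = 3 - C^{2}$)
$G = - \frac{1}{33}$ ($G = \frac{1}{3 - 6^{2}} = \frac{1}{3 - 36} = \frac{1}{-33} = - \frac{1}{33} \approx -0.030303$)
$v{\left(M,O \right)} = - \frac{1}{99} + \frac{M}{3}$ ($v{\left(M,O \right)} = \frac{M - \frac{1}{33}}{3} = \frac{- \frac{1}{33} + M}{3} = - \frac{1}{99} + \frac{M}{3}$)
$70 - 128 v{\left(10,0 \right)} = 70 - 128 \left(- \frac{1}{99} + \frac{1}{3} \cdot 10\right) = 70 - 128 \left(- \frac{1}{99} + \frac{10}{3}\right) = 70 - \frac{42112}{99} = - \frac{35182}{99}$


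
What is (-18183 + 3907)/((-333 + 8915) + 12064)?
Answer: -7138/10323 ≈ -0.69147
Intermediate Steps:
(-18183 + 3907)/((-333 + 8915) + 12064) = -14276/(8582 + 12064) = -14276/20646 = -14276*1/20646 = -7138/10323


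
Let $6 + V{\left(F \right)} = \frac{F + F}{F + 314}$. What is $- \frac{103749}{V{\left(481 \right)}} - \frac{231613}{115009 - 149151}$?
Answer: $\frac{1408464838457}{65006368} \approx 21667.0$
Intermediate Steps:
$V{\left(F \right)} = -6 + \frac{2 F}{314 + F}$ ($V{\left(F \right)} = -6 + \frac{F + F}{F + 314} = -6 + \frac{2 F}{314 + F}$)
$- \frac{103749}{V{\left(481 \right)}} - \frac{231613}{115009 - 149151} = - \frac{103749}{4 \frac{1}{314 + 481} \left(-471 - 481\right)} - \frac{231613}{115009 - 149151} = - \frac{103749}{4 \cdot \frac{1}{795} \left(-471 - 481\right)} - \frac{231613}{115009 - 149151} = - \frac{103749}{4 \cdot \frac{1}{795} \left(-952\right)} - \frac{231613}{-34142} = - \frac{103749}{- \frac{3808}{795}} - - \frac{231613}{34142} = \left(-103749\right) \left(- \frac{795}{3808}\right) + \frac{231613}{34142} = \frac{82480455}{3808} + \frac{231613}{34142} = \frac{1408464838457}{65006368}$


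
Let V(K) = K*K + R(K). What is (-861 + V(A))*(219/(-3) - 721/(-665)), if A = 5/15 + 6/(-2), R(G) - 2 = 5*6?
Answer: 50536304/855 ≈ 59107.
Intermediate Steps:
R(G) = 32 (R(G) = 2 + 5*6 = 2 + 30 = 32)
A = -8/3 (A = 5*(1/15) + 6*(-½) = ⅓ - 3 = -8/3 ≈ -2.6667)
V(K) = 32 + K² (V(K) = K*K + 32 = K² + 32 = 32 + K²)
(-861 + V(A))*(219/(-3) - 721/(-665)) = (-861 + (32 + (-8/3)²))*(219/(-3) - 721/(-665)) = (-861 + (32 + 64/9))*(219*(-⅓) - 721*(-1/665)) = (-861 + 352/9)*(-73 + 103/95) = -7397/9*(-6832/95) = 50536304/855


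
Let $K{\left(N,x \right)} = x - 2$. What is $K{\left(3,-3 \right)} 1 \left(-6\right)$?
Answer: $30$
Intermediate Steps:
$K{\left(N,x \right)} = -2 + x$ ($K{\left(N,x \right)} = x - 2 = -2 + x$)
$K{\left(3,-3 \right)} 1 \left(-6\right) = \left(-2 - 3\right) 1 \left(-6\right) = \left(-5\right) 1 \left(-6\right) = \left(-5\right) \left(-6\right) = 30$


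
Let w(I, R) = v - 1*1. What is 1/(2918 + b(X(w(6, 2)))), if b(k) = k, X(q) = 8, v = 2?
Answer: 1/2926 ≈ 0.00034176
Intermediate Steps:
w(I, R) = 1 (w(I, R) = 2 - 1*1 = 2 - 1 = 1)
1/(2918 + b(X(w(6, 2)))) = 1/(2918 + 8) = 1/2926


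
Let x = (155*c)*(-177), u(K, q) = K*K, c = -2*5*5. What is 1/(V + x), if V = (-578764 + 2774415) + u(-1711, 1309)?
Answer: 1/6494922 ≈ 1.5397e-7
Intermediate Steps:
c = -50 (c = -10*5 = -50)
u(K, q) = K**2
x = 1371750 (x = (155*(-50))*(-177) = -7750*(-177) = 1371750)
V = 5123172 (V = (-578764 + 2774415) + (-1711)**2 = 2195651 + 2927521 = 5123172)
1/(V + x) = 1/(5123172 + 1371750) = 1/6494922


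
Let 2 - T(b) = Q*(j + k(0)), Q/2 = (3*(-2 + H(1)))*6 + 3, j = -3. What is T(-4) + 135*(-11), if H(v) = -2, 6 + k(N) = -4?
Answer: -3277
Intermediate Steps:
k(N) = -10 (k(N) = -6 - 4 = -10)
Q = -138 (Q = 2*((3*(-2 - 2))*6 + 3) = 2*((3*(-4))*6 + 3) = 2*(-12*6 + 3) = 2*(-72 + 3) = 2*(-69) = -138)
T(b) = -1792 (T(b) = 2 - (-138)*(-3 - 10) = 2 - (-138)*(-13) = 2 - 1*1794 = 2 - 1794 = -1792)
T(-4) + 135*(-11) = -1792 + 135*(-11) = -1792 - 1485 = -3277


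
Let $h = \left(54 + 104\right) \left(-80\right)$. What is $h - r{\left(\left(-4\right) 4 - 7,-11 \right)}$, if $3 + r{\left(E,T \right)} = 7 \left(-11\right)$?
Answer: $-12560$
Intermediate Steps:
$h = -12640$ ($h = 158 \left(-80\right) = -12640$)
$r{\left(E,T \right)} = -80$ ($r{\left(E,T \right)} = -3 + 7 \left(-11\right) = -3 - 77 = -80$)
$h - r{\left(\left(-4\right) 4 - 7,-11 \right)} = -12640 - -80 = -12640 + 80 = -12560$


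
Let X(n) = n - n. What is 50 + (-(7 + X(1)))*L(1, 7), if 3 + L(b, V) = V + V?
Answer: -27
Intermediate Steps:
X(n) = 0
L(b, V) = -3 + 2*V (L(b, V) = -3 + (V + V) = -3 + 2*V)
50 + (-(7 + X(1)))*L(1, 7) = 50 + (-(7 + 0))*(-3 + 2*7) = 50 + (-1*7)*(-3 + 14) = 50 - 7*11 = 50 - 77 = -27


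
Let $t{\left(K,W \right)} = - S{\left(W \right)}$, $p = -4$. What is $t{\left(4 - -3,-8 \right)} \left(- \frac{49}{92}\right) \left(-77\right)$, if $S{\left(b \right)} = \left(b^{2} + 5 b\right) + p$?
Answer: $- \frac{18865}{23} \approx -820.22$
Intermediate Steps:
$S{\left(b \right)} = -4 + b^{2} + 5 b$ ($S{\left(b \right)} = \left(b^{2} + 5 b\right) - 4 = -4 + b^{2} + 5 b$)
$t{\left(K,W \right)} = 4 - W^{2} - 5 W$ ($t{\left(K,W \right)} = - (-4 + W^{2} + 5 W) = 4 - W^{2} - 5 W$)
$t{\left(4 - -3,-8 \right)} \left(- \frac{49}{92}\right) \left(-77\right) = \left(4 - \left(-8\right)^{2} - -40\right) \left(- \frac{49}{92}\right) \left(-77\right) = \left(4 - 64 + 40\right) \left(\left(-49\right) \frac{1}{92}\right) \left(-77\right) = \left(4 - 64 + 40\right) \left(- \frac{49}{92}\right) \left(-77\right) = \left(-20\right) \left(- \frac{49}{92}\right) \left(-77\right) = \frac{245}{23} \left(-77\right) = - \frac{18865}{23}$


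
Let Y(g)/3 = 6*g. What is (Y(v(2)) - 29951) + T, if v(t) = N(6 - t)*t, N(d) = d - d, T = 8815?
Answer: -21136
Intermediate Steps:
N(d) = 0
v(t) = 0 (v(t) = 0*t = 0)
Y(g) = 18*g (Y(g) = 3*(6*g) = 18*g)
(Y(v(2)) - 29951) + T = (18*0 - 29951) + 8815 = (0 - 29951) + 8815 = -29951 + 8815 = -21136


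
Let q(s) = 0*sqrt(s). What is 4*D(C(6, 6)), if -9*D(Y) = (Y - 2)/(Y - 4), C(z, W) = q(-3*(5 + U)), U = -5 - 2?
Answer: -2/9 ≈ -0.22222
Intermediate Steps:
U = -7
q(s) = 0
C(z, W) = 0
D(Y) = -(-2 + Y)/(9*(-4 + Y)) (D(Y) = -(Y - 2)/(9*(Y - 4)) = -(-2 + Y)/(9*(-4 + Y)))
4*D(C(6, 6)) = 4*((2 - 1*0)/(9*(-4 + 0))) = 4*((1/9)*(2 + 0)/(-4)) = 4*((1/9)*(-1/4)*2) = 4*(-1/18) = -2/9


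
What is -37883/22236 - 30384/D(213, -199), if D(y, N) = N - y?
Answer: 165002707/2290308 ≈ 72.044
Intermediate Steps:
-37883/22236 - 30384/D(213, -199) = -37883/22236 - 30384/(-199 - 1*213) = -37883*1/22236 - 30384/(-199 - 213) = -37883/22236 - 30384/(-412) = -37883/22236 - 30384*(-1/412) = -37883/22236 + 7596/103 = 165002707/2290308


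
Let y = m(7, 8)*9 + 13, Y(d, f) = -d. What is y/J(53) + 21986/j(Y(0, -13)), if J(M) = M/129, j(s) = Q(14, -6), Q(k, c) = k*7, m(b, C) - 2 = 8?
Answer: 1233692/2597 ≈ 475.04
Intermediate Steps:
m(b, C) = 10 (m(b, C) = 2 + 8 = 10)
Q(k, c) = 7*k
j(s) = 98 (j(s) = 7*14 = 98)
J(M) = M/129 (J(M) = M*(1/129) = M/129)
y = 103 (y = 10*9 + 13 = 90 + 13 = 103)
y/J(53) + 21986/j(Y(0, -13)) = 103/(((1/129)*53)) + 21986/98 = 103/(53/129) + 21986*(1/98) = 103*(129/53) + 10993/49 = 13287/53 + 10993/49 = 1233692/2597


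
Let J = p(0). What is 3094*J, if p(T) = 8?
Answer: 24752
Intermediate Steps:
J = 8
3094*J = 3094*8 = 24752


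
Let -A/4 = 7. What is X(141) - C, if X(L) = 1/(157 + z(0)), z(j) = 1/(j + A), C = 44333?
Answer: -194843507/4395 ≈ -44333.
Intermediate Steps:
A = -28 (A = -4*7 = -28)
z(j) = 1/(-28 + j) (z(j) = 1/(j - 28) = 1/(-28 + j))
X(L) = 28/4395 (X(L) = 1/(157 + 1/(-28 + 0)) = 1/(157 + 1/(-28)) = 1/(157 - 1/28) = 1/(4395/28) = 28/4395)
X(141) - C = 28/4395 - 1*44333 = 28/4395 - 44333 = -194843507/4395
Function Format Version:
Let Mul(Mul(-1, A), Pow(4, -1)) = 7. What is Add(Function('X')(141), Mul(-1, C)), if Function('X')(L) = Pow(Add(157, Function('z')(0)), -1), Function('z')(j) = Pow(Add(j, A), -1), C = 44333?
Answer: Rational(-194843507, 4395) ≈ -44333.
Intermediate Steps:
A = -28 (A = Mul(-4, 7) = -28)
Function('z')(j) = Pow(Add(-28, j), -1) (Function('z')(j) = Pow(Add(j, -28), -1) = Pow(Add(-28, j), -1))
Function('X')(L) = Rational(28, 4395) (Function('X')(L) = Pow(Add(157, Pow(Add(-28, 0), -1)), -1) = Pow(Add(157, Pow(-28, -1)), -1) = Pow(Add(157, Rational(-1, 28)), -1) = Pow(Rational(4395, 28), -1) = Rational(28, 4395))
Add(Function('X')(141), Mul(-1, C)) = Add(Rational(28, 4395), Mul(-1, 44333)) = Add(Rational(28, 4395), -44333) = Rational(-194843507, 4395)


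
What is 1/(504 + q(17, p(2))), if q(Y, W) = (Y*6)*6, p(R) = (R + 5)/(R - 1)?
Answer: 1/1116 ≈ 0.00089606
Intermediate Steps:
p(R) = (5 + R)/(-1 + R)
q(Y, W) = 36*Y (q(Y, W) = (6*Y)*6 = 36*Y)
1/(504 + q(17, p(2))) = 1/(504 + 36*17) = 1/(504 + 612) = 1/1116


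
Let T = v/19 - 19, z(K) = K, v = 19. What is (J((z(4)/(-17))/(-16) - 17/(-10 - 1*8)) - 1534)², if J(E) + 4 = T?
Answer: 2421136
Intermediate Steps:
T = -18 (T = 19/19 - 19 = 19*(1/19) - 19 = 1 - 19 = -18)
J(E) = -22 (J(E) = -4 - 18 = -22)
(J((z(4)/(-17))/(-16) - 17/(-10 - 1*8)) - 1534)² = (-22 - 1534)² = (-1556)² = 2421136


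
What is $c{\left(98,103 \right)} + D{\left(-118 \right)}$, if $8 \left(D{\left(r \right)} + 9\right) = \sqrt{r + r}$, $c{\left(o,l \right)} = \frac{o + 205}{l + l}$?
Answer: $- \frac{1551}{206} + \frac{i \sqrt{59}}{4} \approx -7.5291 + 1.9203 i$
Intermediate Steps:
$c{\left(o,l \right)} = \frac{205 + o}{2 l}$
$D{\left(r \right)} = -9 + \frac{\sqrt{2} \sqrt{r}}{8}$ ($D{\left(r \right)} = -9 + \frac{\sqrt{r + r}}{8} = -9 + \frac{\sqrt{2 r}}{8} = -9 + \frac{\sqrt{2} \sqrt{r}}{8}$)
$c{\left(98,103 \right)} + D{\left(-118 \right)} = \frac{205 + 98}{2 \cdot 103} - \left(9 - \frac{\sqrt{2} \sqrt{-118}}{8}\right) = \frac{1}{2} \cdot \frac{1}{103} \cdot 303 - \left(9 - \frac{\sqrt{2} i \sqrt{118}}{8}\right) = \frac{303}{206} - \left(9 - \frac{i \sqrt{59}}{4}\right) = - \frac{1551}{206} + \frac{i \sqrt{59}}{4}$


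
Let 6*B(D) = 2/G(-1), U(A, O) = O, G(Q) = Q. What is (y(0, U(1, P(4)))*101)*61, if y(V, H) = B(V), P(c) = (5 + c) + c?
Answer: -6161/3 ≈ -2053.7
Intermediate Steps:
P(c) = 5 + 2*c
B(D) = -1/3 (B(D) = (2/(-1))/6 = (2*(-1))/6 = (1/6)*(-2) = -1/3)
y(V, H) = -1/3
(y(0, U(1, P(4)))*101)*61 = -1/3*101*61 = -101/3*61 = -6161/3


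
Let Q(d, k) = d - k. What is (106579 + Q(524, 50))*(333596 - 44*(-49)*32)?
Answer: 43098253164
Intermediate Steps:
(106579 + Q(524, 50))*(333596 - 44*(-49)*32) = (106579 + (524 - 1*50))*(333596 - 44*(-49)*32) = (106579 + (524 - 50))*(333596 + 2156*32) = (106579 + 474)*(333596 + 68992) = 107053*402588 = 43098253164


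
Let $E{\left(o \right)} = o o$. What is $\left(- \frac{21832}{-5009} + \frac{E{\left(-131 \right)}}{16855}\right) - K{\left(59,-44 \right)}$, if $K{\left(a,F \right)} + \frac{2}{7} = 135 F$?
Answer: $\frac{3513808396153}{590986865} \approx 5945.7$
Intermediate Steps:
$E{\left(o \right)} = o^{2}$
$K{\left(a,F \right)} = - \frac{2}{7} + 135 F$
$\left(- \frac{21832}{-5009} + \frac{E{\left(-131 \right)}}{16855}\right) - K{\left(59,-44 \right)} = \left(- \frac{21832}{-5009} + \frac{\left(-131\right)^{2}}{16855}\right) - \left(- \frac{2}{7} + 135 \left(-44\right)\right) = \left(\left(-21832\right) \left(- \frac{1}{5009}\right) + 17161 \cdot \frac{1}{16855}\right) - \left(- \frac{2}{7} - 5940\right) = \left(\frac{21832}{5009} + \frac{17161}{16855}\right) - - \frac{41582}{7} = \frac{453937809}{84426695} + \frac{41582}{7} = \frac{3513808396153}{590986865}$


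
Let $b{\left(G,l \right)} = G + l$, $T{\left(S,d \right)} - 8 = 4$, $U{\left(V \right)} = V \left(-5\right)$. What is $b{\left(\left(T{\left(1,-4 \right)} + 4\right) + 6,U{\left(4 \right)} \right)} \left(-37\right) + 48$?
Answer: $-26$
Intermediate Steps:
$U{\left(V \right)} = - 5 V$
$T{\left(S,d \right)} = 12$ ($T{\left(S,d \right)} = 8 + 4 = 12$)
$b{\left(\left(T{\left(1,-4 \right)} + 4\right) + 6,U{\left(4 \right)} \right)} \left(-37\right) + 48 = \left(\left(\left(12 + 4\right) + 6\right) - 20\right) \left(-37\right) + 48 = \left(\left(16 + 6\right) - 20\right) \left(-37\right) + 48 = \left(22 - 20\right) \left(-37\right) + 48 = 2 \left(-37\right) + 48 = -74 + 48 = -26$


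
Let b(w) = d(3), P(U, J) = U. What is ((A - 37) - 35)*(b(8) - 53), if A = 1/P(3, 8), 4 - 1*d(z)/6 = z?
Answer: 10105/3 ≈ 3368.3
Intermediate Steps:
d(z) = 24 - 6*z
b(w) = 6 (b(w) = 24 - 6*3 = 24 - 18 = 6)
A = 1/3 ≈ 0.33333
((A - 37) - 35)*(b(8) - 53) = ((1/3 - 37) - 35)*(6 - 53) = (-110/3 - 35)*(-47) = -215/3*(-47) = 10105/3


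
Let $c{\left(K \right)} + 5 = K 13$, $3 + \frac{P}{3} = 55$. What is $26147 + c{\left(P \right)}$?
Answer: $28170$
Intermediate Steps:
$P = 156$ ($P = -9 + 3 \cdot 55 = -9 + 165 = 156$)
$c{\left(K \right)} = -5 + 13 K$ ($c{\left(K \right)} = -5 + K 13 = -5 + 13 K$)
$26147 + c{\left(P \right)} = 26147 + \left(-5 + 13 \cdot 156\right) = 26147 + \left(-5 + 2028\right) = 26147 + 2023 = 28170$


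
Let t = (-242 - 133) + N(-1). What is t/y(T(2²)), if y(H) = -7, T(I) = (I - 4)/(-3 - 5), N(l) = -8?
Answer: 383/7 ≈ 54.714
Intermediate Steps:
T(I) = ½ - I/8 (T(I) = (-4 + I)/(-8) = (-4 + I)*(-⅛) = ½ - I/8)
t = -383 (t = (-242 - 133) - 8 = -375 - 8 = -383)
t/y(T(2²)) = -383/(-7) = -383*(-⅐) = 383/7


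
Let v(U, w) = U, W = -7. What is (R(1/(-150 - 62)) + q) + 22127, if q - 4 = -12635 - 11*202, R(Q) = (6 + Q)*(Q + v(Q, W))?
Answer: 163460057/22472 ≈ 7273.9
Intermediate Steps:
R(Q) = 2*Q*(6 + Q) (R(Q) = (6 + Q)*(Q + Q) = (6 + Q)*(2*Q) = 2*Q*(6 + Q))
q = -14853 (q = 4 + (-12635 - 11*202) = 4 + (-12635 - 1*2222) = 4 + (-12635 - 2222) = 4 - 14857 = -14853)
(R(1/(-150 - 62)) + q) + 22127 = (2*(6 + 1/(-150 - 62))/(-150 - 62) - 14853) + 22127 = (2*(6 + 1/(-212))/(-212) - 14853) + 22127 = (2*(-1/212)*(6 - 1/212) - 14853) + 22127 = (2*(-1/212)*(1271/212) - 14853) + 22127 = (-1271/22472 - 14853) + 22127 = -333777887/22472 + 22127 = 163460057/22472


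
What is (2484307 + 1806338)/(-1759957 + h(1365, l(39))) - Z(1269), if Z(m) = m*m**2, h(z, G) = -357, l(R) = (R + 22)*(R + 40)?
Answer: -3597286350236871/1760314 ≈ -2.0435e+9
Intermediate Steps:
l(R) = (22 + R)*(40 + R)
Z(m) = m**3
(2484307 + 1806338)/(-1759957 + h(1365, l(39))) - Z(1269) = (2484307 + 1806338)/(-1759957 - 357) - 1*1269**3 = 4290645/(-1760314) - 1*2043548109 = 4290645*(-1/1760314) - 2043548109 = -4290645/1760314 - 2043548109 = -3597286350236871/1760314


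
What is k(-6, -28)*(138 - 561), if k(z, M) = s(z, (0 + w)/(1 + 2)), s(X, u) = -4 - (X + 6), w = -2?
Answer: 1692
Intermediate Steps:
s(X, u) = -10 - X (s(X, u) = -4 - (6 + X) = -4 + (-6 - X) = -10 - X)
k(z, M) = -10 - z
k(-6, -28)*(138 - 561) = (-10 - 1*(-6))*(138 - 561) = (-10 + 6)*(-423) = -4*(-423) = 1692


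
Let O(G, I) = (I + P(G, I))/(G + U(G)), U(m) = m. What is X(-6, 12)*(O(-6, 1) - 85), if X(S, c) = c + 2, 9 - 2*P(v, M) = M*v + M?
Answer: -3598/3 ≈ -1199.3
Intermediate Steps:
P(v, M) = 9/2 - M/2 - M*v/2 (P(v, M) = 9/2 - (M*v + M)/2 = 9/2 - (M + M*v)/2 = 9/2 + (-M/2 - M*v/2) = 9/2 - M/2 - M*v/2)
X(S, c) = 2 + c
O(G, I) = (9/2 + I/2 - G*I/2)/(2*G) (O(G, I) = (I + (9/2 - I/2 - I*G/2))/(G + G) = (I + (9/2 - I/2 - G*I/2))/((2*G)) = (9/2 + I/2 - G*I/2)*(1/(2*G)) = (9/2 + I/2 - G*I/2)/(2*G))
X(-6, 12)*(O(-6, 1) - 85) = (2 + 12)*((¼)*(9 + 1 - 1*(-6)*1)/(-6) - 85) = 14*((¼)*(-⅙)*(9 + 1 + 6) - 85) = 14*((¼)*(-⅙)*16 - 85) = 14*(-⅔ - 85) = 14*(-257/3) = -3598/3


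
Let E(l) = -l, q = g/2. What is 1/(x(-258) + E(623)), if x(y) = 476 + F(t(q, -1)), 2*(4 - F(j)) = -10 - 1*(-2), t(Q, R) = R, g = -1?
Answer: -1/139 ≈ -0.0071942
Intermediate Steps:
q = -½ (q = -1/2 = -1*½ = -½ ≈ -0.50000)
F(j) = 8 (F(j) = 4 - (-10 - 1*(-2))/2 = 4 - (-10 + 2)/2 = 4 - ½*(-8) = 4 + 4 = 8)
x(y) = 484 (x(y) = 476 + 8 = 484)
1/(x(-258) + E(623)) = 1/(484 - 1*623) = 1/(484 - 623) = 1/(-139) = -1/139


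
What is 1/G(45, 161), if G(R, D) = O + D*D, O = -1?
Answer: 1/25920 ≈ 3.8580e-5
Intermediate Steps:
G(R, D) = -1 + D**2 (G(R, D) = -1 + D*D = -1 + D**2)
1/G(45, 161) = 1/(-1 + 161**2) = 1/(-1 + 25921) = 1/25920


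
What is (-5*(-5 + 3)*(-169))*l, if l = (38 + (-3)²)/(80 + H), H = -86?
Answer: 39715/3 ≈ 13238.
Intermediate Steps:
l = -47/6 (l = (38 + (-3)²)/(80 - 86) = (38 + 9)/(-6) = 47*(-⅙) = -47/6 ≈ -7.8333)
(-5*(-5 + 3)*(-169))*l = (-5*(-5 + 3)*(-169))*(-47/6) = (-5*(-2)*(-169))*(-47/6) = (10*(-169))*(-47/6) = -1690*(-47/6) = 39715/3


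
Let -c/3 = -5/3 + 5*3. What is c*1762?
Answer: -70480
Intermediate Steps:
c = -40 (c = -3*(-5/3 + 5*3) = -3*(-5*⅓ + 15) = -3*(-5/3 + 15) = -3*40/3 = -40)
c*1762 = -40*1762 = -70480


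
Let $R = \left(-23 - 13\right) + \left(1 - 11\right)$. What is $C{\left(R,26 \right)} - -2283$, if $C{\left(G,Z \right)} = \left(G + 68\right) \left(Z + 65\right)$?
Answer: $4285$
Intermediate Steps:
$R = -46$ ($R = -36 - 10 = -46$)
$C{\left(G,Z \right)} = \left(65 + Z\right) \left(68 + G\right)$ ($C{\left(G,Z \right)} = \left(68 + G\right) \left(65 + Z\right) = \left(65 + Z\right) \left(68 + G\right)$)
$C{\left(R,26 \right)} - -2283 = \left(4420 + 65 \left(-46\right) + 68 \cdot 26 - 1196\right) - -2283 = \left(4420 - 2990 + 1768 - 1196\right) + 2283 = 2002 + 2283 = 4285$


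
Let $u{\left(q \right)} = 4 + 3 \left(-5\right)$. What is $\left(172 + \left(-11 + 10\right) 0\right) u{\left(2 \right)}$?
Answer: $-1892$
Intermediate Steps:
$u{\left(q \right)} = -11$ ($u{\left(q \right)} = 4 - 15 = -11$)
$\left(172 + \left(-11 + 10\right) 0\right) u{\left(2 \right)} = \left(172 + \left(-11 + 10\right) 0\right) \left(-11\right) = \left(172 - 0\right) \left(-11\right) = \left(172 + 0\right) \left(-11\right) = 172 \left(-11\right) = -1892$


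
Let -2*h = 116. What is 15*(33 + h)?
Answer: -375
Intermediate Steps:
h = -58 (h = -½*116 = -58)
15*(33 + h) = 15*(33 - 58) = 15*(-25) = -375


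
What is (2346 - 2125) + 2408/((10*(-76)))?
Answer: 20694/95 ≈ 217.83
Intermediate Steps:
(2346 - 2125) + 2408/((10*(-76))) = 221 + 2408/(-760) = 221 + 2408*(-1/760) = 221 - 301/95 = 20694/95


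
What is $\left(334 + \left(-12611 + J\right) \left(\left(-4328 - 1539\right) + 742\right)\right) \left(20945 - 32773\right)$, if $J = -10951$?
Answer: $-1428297047552$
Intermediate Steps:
$\left(334 + \left(-12611 + J\right) \left(\left(-4328 - 1539\right) + 742\right)\right) \left(20945 - 32773\right) = \left(334 + \left(-12611 - 10951\right) \left(\left(-4328 - 1539\right) + 742\right)\right) \left(20945 - 32773\right) = \left(334 - 23562 \left(-5867 + 742\right)\right) \left(-11828\right) = \left(334 - -120755250\right) \left(-11828\right) = \left(334 + 120755250\right) \left(-11828\right) = 120755584 \left(-11828\right) = -1428297047552$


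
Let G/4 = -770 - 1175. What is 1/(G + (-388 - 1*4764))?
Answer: -1/12932 ≈ -7.7328e-5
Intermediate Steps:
G = -7780 (G = 4*(-770 - 1175) = 4*(-1945) = -7780)
1/(G + (-388 - 1*4764)) = 1/(-7780 + (-388 - 1*4764)) = 1/(-7780 + (-388 - 4764)) = 1/(-7780 - 5152) = 1/(-12932) = -1/12932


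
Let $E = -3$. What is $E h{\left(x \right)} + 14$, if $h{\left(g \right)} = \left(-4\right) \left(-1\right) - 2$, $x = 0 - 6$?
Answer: $8$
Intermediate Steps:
$x = -6$ ($x = 0 - 6 = -6$)
$h{\left(g \right)} = 2$ ($h{\left(g \right)} = 4 - 2 = 2$)
$E h{\left(x \right)} + 14 = \left(-3\right) 2 + 14 = -6 + 14 = 8$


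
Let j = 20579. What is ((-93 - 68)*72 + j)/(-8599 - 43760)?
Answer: -8987/52359 ≈ -0.17164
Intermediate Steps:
((-93 - 68)*72 + j)/(-8599 - 43760) = ((-93 - 68)*72 + 20579)/(-8599 - 43760) = (-161*72 + 20579)/(-52359) = (-11592 + 20579)*(-1/52359) = 8987*(-1/52359) = -8987/52359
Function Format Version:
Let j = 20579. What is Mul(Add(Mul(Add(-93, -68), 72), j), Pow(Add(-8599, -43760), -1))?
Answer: Rational(-8987, 52359) ≈ -0.17164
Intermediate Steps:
Mul(Add(Mul(Add(-93, -68), 72), j), Pow(Add(-8599, -43760), -1)) = Mul(Add(Mul(Add(-93, -68), 72), 20579), Pow(Add(-8599, -43760), -1)) = Mul(Add(Mul(-161, 72), 20579), Pow(-52359, -1)) = Mul(Add(-11592, 20579), Rational(-1, 52359)) = Mul(8987, Rational(-1, 52359)) = Rational(-8987, 52359)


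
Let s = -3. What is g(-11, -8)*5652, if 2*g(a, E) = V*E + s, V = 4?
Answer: -98910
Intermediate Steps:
g(a, E) = -3/2 + 2*E (g(a, E) = (4*E - 3)/2 = (-3 + 4*E)/2 = -3/2 + 2*E)
g(-11, -8)*5652 = (-3/2 + 2*(-8))*5652 = (-3/2 - 16)*5652 = -35/2*5652 = -98910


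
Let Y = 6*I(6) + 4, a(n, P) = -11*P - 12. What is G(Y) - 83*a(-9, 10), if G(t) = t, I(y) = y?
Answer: 10166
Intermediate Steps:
a(n, P) = -12 - 11*P
Y = 40 (Y = 6*6 + 4 = 36 + 4 = 40)
G(Y) - 83*a(-9, 10) = 40 - 83*(-12 - 11*10) = 40 - 83*(-12 - 110) = 40 - 83*(-122) = 40 + 10126 = 10166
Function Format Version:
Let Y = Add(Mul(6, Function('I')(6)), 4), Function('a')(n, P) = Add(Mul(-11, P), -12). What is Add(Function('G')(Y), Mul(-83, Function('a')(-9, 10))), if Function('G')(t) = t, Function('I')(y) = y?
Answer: 10166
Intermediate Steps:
Function('a')(n, P) = Add(-12, Mul(-11, P))
Y = 40 (Y = Add(Mul(6, 6), 4) = Add(36, 4) = 40)
Add(Function('G')(Y), Mul(-83, Function('a')(-9, 10))) = Add(40, Mul(-83, Add(-12, Mul(-11, 10)))) = Add(40, Mul(-83, Add(-12, -110))) = Add(40, Mul(-83, -122)) = Add(40, 10126) = 10166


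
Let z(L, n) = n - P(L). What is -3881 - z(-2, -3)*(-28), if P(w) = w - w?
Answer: -3965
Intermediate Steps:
P(w) = 0
z(L, n) = n (z(L, n) = n - 1*0 = n + 0 = n)
-3881 - z(-2, -3)*(-28) = -3881 - (-3)*(-28) = -3881 - 1*84 = -3881 - 84 = -3965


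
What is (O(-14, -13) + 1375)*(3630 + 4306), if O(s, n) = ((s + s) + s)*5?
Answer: 9245440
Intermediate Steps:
O(s, n) = 15*s (O(s, n) = (2*s + s)*5 = (3*s)*5 = 15*s)
(O(-14, -13) + 1375)*(3630 + 4306) = (15*(-14) + 1375)*(3630 + 4306) = (-210 + 1375)*7936 = 1165*7936 = 9245440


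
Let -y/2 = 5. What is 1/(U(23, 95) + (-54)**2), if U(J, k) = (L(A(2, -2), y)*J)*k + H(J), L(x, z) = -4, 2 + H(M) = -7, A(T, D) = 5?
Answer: -1/5833 ≈ -0.00017144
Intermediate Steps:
H(M) = -9 (H(M) = -2 - 7 = -9)
y = -10 (y = -2*5 = -10)
U(J, k) = -9 - 4*J*k (U(J, k) = (-4*J)*k - 9 = -4*J*k - 9 = -9 - 4*J*k)
1/(U(23, 95) + (-54)**2) = 1/((-9 - 4*23*95) + (-54)**2) = 1/((-9 - 8740) + 2916) = 1/(-8749 + 2916) = 1/(-5833) = -1/5833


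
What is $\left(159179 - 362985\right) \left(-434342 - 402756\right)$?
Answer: $170605594988$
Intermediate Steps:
$\left(159179 - 362985\right) \left(-434342 - 402756\right) = \left(-203806\right) \left(-837098\right) = 170605594988$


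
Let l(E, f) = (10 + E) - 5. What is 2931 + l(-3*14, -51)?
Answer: 2894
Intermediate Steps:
l(E, f) = 5 + E
2931 + l(-3*14, -51) = 2931 + (5 - 3*14) = 2931 + (5 - 42) = 2931 - 37 = 2894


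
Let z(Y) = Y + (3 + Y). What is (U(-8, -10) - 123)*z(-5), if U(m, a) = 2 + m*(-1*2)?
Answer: 735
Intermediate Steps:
z(Y) = 3 + 2*Y
U(m, a) = 2 - 2*m (U(m, a) = 2 + m*(-2) = 2 - 2*m)
(U(-8, -10) - 123)*z(-5) = ((2 - 2*(-8)) - 123)*(3 + 2*(-5)) = ((2 + 16) - 123)*(3 - 10) = (18 - 123)*(-7) = -105*(-7) = 735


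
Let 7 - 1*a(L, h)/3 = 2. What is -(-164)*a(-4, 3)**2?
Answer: 36900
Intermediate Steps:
a(L, h) = 15 (a(L, h) = 21 - 3*2 = 21 - 6 = 15)
-(-164)*a(-4, 3)**2 = -(-164)*15**2 = -(-164)*225 = -164*(-225) = 36900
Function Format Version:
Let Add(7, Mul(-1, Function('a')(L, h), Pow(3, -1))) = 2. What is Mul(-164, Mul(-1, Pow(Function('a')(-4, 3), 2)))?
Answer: 36900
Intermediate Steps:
Function('a')(L, h) = 15 (Function('a')(L, h) = Add(21, Mul(-3, 2)) = Add(21, -6) = 15)
Mul(-164, Mul(-1, Pow(Function('a')(-4, 3), 2))) = Mul(-164, Mul(-1, Pow(15, 2))) = Mul(-164, Mul(-1, 225)) = Mul(-164, -225) = 36900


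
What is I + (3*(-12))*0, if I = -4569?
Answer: -4569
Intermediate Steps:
I + (3*(-12))*0 = -4569 + (3*(-12))*0 = -4569 - 36*0 = -4569 + 0 = -4569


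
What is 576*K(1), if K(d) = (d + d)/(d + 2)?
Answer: 384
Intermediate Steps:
K(d) = 2*d/(2 + d) (K(d) = (2*d)/(2 + d) = 2*d/(2 + d))
576*K(1) = 576*(2*1/(2 + 1)) = 576*(2*1/3) = 576*(2*1*(⅓)) = 576*(⅔) = 384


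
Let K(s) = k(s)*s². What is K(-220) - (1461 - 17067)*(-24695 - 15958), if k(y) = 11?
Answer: -633898318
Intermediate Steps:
K(s) = 11*s²
K(-220) - (1461 - 17067)*(-24695 - 15958) = 11*(-220)² - (1461 - 17067)*(-24695 - 15958) = 11*48400 - (-15606)*(-40653) = 532400 - 1*634430718 = 532400 - 634430718 = -633898318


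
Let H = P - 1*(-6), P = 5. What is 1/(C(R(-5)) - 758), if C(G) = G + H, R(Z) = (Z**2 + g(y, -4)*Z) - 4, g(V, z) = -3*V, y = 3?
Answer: -1/681 ≈ -0.0014684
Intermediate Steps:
H = 11 (H = 5 - 1*(-6) = 5 + 6 = 11)
R(Z) = -4 + Z**2 - 9*Z (R(Z) = (Z**2 + (-3*3)*Z) - 4 = (Z**2 - 9*Z) - 4 = -4 + Z**2 - 9*Z)
C(G) = 11 + G (C(G) = G + 11 = 11 + G)
1/(C(R(-5)) - 758) = 1/((11 + (-4 + (-5)**2 - 9*(-5))) - 758) = 1/((11 + (-4 + 25 + 45)) - 758) = 1/((11 + 66) - 758) = 1/(77 - 758) = 1/(-681) = -1/681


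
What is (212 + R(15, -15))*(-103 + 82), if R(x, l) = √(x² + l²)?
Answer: -4452 - 315*√2 ≈ -4897.5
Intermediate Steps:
R(x, l) = √(l² + x²)
(212 + R(15, -15))*(-103 + 82) = (212 + √((-15)² + 15²))*(-103 + 82) = (212 + √(225 + 225))*(-21) = (212 + √450)*(-21) = (212 + 15*√2)*(-21) = -4452 - 315*√2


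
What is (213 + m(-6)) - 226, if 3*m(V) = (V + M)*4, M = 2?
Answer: -55/3 ≈ -18.333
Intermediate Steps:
m(V) = 8/3 + 4*V/3 (m(V) = ((V + 2)*4)/3 = ((2 + V)*4)/3 = (8 + 4*V)/3 = 8/3 + 4*V/3)
(213 + m(-6)) - 226 = (213 + (8/3 + (4/3)*(-6))) - 226 = (213 + (8/3 - 8)) - 226 = (213 - 16/3) - 226 = 623/3 - 226 = -55/3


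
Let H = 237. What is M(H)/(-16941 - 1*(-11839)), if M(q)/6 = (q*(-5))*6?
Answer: 21330/2551 ≈ 8.3614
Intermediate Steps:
M(q) = -180*q (M(q) = 6*((q*(-5))*6) = 6*(-5*q*6) = 6*(-30*q) = -180*q)
M(H)/(-16941 - 1*(-11839)) = (-180*237)/(-16941 - 1*(-11839)) = -42660/(-16941 + 11839) = -42660/(-5102) = -42660*(-1/5102) = 21330/2551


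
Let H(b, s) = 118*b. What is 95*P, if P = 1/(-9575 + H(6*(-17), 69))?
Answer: -95/21611 ≈ -0.0043959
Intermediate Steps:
P = -1/21611 (P = 1/(-9575 + 118*(6*(-17))) = 1/(-9575 + 118*(-102)) = 1/(-9575 - 12036) = 1/(-21611) = -1/21611 ≈ -4.6273e-5)
95*P = 95*(-1/21611) = -95/21611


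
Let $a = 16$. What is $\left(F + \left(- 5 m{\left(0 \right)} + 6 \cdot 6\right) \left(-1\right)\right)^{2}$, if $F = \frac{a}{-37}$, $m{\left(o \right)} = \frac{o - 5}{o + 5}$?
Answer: $\frac{2350089}{1369} \approx 1716.6$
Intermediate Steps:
$m{\left(o \right)} = \frac{-5 + o}{5 + o}$
$F = - \frac{16}{37}$ ($F = \frac{16}{-37} = 16 \left(- \frac{1}{37}\right) = - \frac{16}{37} \approx -0.43243$)
$\left(F + \left(- 5 m{\left(0 \right)} + 6 \cdot 6\right) \left(-1\right)\right)^{2} = \left(- \frac{16}{37} + \left(- 5 \frac{-5 + 0}{5 + 0} + 6 \cdot 6\right) \left(-1\right)\right)^{2} = \left(- \frac{16}{37} + \left(- 5 \cdot \frac{1}{5} \left(-5\right) + 36\right) \left(-1\right)\right)^{2} = \left(- \frac{16}{37} + \left(\left(-5\right) \left(-1\right) + 36\right) \left(-1\right)\right)^{2} = \left(- \frac{16}{37} + \left(5 + 36\right) \left(-1\right)\right)^{2} = \left(- \frac{16}{37} + 41 \left(-1\right)\right)^{2} = \left(- \frac{16}{37} - 41\right)^{2} = \left(- \frac{1533}{37}\right)^{2} = \frac{2350089}{1369}$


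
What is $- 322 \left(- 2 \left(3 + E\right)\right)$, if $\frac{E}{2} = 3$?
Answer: $5796$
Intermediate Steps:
$E = 6$ ($E = 2 \cdot 3 = 6$)
$- 322 \left(- 2 \left(3 + E\right)\right) = - 322 \left(- 2 \left(3 + 6\right)\right) = - 322 \left(\left(-2\right) 9\right) = \left(-322\right) \left(-18\right) = 5796$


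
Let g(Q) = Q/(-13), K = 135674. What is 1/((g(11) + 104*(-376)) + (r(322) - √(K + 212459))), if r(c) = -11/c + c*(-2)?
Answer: -696503571218/27679136897635701 + 1699691812*√37/27679136897635701 ≈ -2.4790e-5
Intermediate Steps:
r(c) = -11/c - 2*c
g(Q) = -Q/13 (g(Q) = Q*(-1/13) = -Q/13)
1/((g(11) + 104*(-376)) + (r(322) - √(K + 212459))) = 1/((-1/13*11 + 104*(-376)) + ((-11/322 - 2*322) - √(135674 + 212459))) = 1/((-11/13 - 39104) + ((-11*1/322 - 644) - √348133)) = 1/(-508363/13 + ((-11/322 - 644) - 97*√37)) = 1/(-508363/13 + (-207379/322 - 97*√37)) = 1/(-166388813/4186 - 97*√37)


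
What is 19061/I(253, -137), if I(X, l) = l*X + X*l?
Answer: -19061/69322 ≈ -0.27496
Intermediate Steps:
I(X, l) = 2*X*l (I(X, l) = X*l + X*l = 2*X*l)
19061/I(253, -137) = 19061/((2*253*(-137))) = 19061/(-69322) = 19061*(-1/69322) = -19061/69322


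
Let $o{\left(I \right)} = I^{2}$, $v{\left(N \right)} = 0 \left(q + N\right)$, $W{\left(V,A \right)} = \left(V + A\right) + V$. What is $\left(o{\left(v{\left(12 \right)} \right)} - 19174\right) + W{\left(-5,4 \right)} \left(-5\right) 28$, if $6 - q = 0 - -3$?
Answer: $-18334$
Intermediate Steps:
$q = 3$ ($q = 6 - \left(0 - -3\right) = 6 - \left(0 + 3\right) = 6 - 3 = 3$)
$W{\left(V,A \right)} = A + 2 V$ ($W{\left(V,A \right)} = \left(A + V\right) + V = A + 2 V$)
$v{\left(N \right)} = 0$ ($v{\left(N \right)} = 0 \left(3 + N\right) = 0$)
$\left(o{\left(v{\left(12 \right)} \right)} - 19174\right) + W{\left(-5,4 \right)} \left(-5\right) 28 = \left(0^{2} - 19174\right) + \left(4 + 2 \left(-5\right)\right) \left(-5\right) 28 = \left(0 - 19174\right) + \left(4 - 10\right) \left(-5\right) 28 = -19174 + \left(-6\right) \left(-5\right) 28 = -19174 + 30 \cdot 28 = -19174 + 840 = -18334$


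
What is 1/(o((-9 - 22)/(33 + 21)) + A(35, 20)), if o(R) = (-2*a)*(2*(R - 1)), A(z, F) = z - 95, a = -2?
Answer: -27/1960 ≈ -0.013776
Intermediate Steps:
A(z, F) = -95 + z
o(R) = -8 + 8*R (o(R) = (-2*(-2))*(2*(R - 1)) = 4*(2*(-1 + R)) = 4*(-2 + 2*R) = -8 + 8*R)
1/(o((-9 - 22)/(33 + 21)) + A(35, 20)) = 1/((-8 + 8*((-9 - 22)/(33 + 21))) + (-95 + 35)) = 1/((-8 + 8*(-31/54)) - 60) = 1/((-8 - 124/27) - 60) = 1/(-340/27 - 60) = 1/(-1960/27) = -27/1960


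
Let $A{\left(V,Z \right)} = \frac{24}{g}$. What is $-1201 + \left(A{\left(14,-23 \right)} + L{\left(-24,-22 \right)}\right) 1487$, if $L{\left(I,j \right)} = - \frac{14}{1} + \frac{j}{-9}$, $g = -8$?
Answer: $- \frac{205606}{9} \approx -22845.0$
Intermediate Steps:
$A{\left(V,Z \right)} = -3$ ($A{\left(V,Z \right)} = \frac{24}{-8} = 24 \left(- \frac{1}{8}\right) = -3$)
$L{\left(I,j \right)} = -14 - \frac{j}{9}$ ($L{\left(I,j \right)} = \left(-14\right) 1 + j \left(- \frac{1}{9}\right) = -14 - \frac{j}{9}$)
$-1201 + \left(A{\left(14,-23 \right)} + L{\left(-24,-22 \right)}\right) 1487 = -1201 + \left(-3 - \frac{104}{9}\right) 1487 = -1201 - \frac{194797}{9} = - \frac{205606}{9}$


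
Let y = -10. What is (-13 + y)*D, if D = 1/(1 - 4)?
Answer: 23/3 ≈ 7.6667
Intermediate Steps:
D = -⅓ (D = 1/(-3) = -⅓ ≈ -0.33333)
(-13 + y)*D = (-13 - 10)*(-⅓) = -23*(-⅓) = 23/3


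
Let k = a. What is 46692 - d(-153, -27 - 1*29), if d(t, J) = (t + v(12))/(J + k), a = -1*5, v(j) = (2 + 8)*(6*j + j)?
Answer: 2848899/61 ≈ 46703.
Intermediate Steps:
v(j) = 70*j (v(j) = 10*(7*j) = 70*j)
a = -5
k = -5
d(t, J) = (840 + t)/(-5 + J) (d(t, J) = (t + 70*12)/(J - 5) = (t + 840)/(-5 + J) = (840 + t)/(-5 + J))
46692 - d(-153, -27 - 1*29) = 46692 - (840 - 153)/(-5 + (-27 - 1*29)) = 46692 - 687/(-5 + (-27 - 29)) = 46692 - 687/(-5 - 56) = 46692 - 687/(-61) = 46692 - (-1)*687/61 = 46692 - 1*(-687/61) = 46692 + 687/61 = 2848899/61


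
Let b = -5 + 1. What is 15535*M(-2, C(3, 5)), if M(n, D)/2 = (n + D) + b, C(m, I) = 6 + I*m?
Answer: 466050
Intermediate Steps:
b = -4
M(n, D) = -8 + 2*D + 2*n (M(n, D) = 2*((n + D) - 4) = 2*((D + n) - 4) = 2*(-4 + D + n) = -8 + 2*D + 2*n)
15535*M(-2, C(3, 5)) = 15535*(-8 + 2*(6 + 5*3) + 2*(-2)) = 15535*(-8 + 2*(6 + 15) - 4) = 15535*(-8 + 2*21 - 4) = 15535*(-8 + 42 - 4) = 15535*30 = 466050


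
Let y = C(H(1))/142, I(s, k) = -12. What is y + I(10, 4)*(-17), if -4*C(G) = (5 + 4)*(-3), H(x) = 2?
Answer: 115899/568 ≈ 204.05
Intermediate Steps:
C(G) = 27/4 (C(G) = -(5 + 4)*(-3)/4 = -9*(-3)/4 = -¼*(-27) = 27/4)
y = 27/568 (y = (27/4)/142 = (27/4)*(1/142) = 27/568 ≈ 0.047535)
y + I(10, 4)*(-17) = 27/568 - 12*(-17) = 27/568 + 204 = 115899/568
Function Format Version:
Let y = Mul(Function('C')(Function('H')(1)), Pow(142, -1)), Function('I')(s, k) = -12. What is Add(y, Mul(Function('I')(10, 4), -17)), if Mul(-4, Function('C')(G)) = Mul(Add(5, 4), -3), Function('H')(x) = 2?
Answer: Rational(115899, 568) ≈ 204.05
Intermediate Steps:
Function('C')(G) = Rational(27, 4) (Function('C')(G) = Mul(Rational(-1, 4), Mul(Add(5, 4), -3)) = Mul(Rational(-1, 4), Mul(9, -3)) = Mul(Rational(-1, 4), -27) = Rational(27, 4))
y = Rational(27, 568) (y = Mul(Rational(27, 4), Pow(142, -1)) = Mul(Rational(27, 4), Rational(1, 142)) = Rational(27, 568) ≈ 0.047535)
Add(y, Mul(Function('I')(10, 4), -17)) = Add(Rational(27, 568), Mul(-12, -17)) = Add(Rational(27, 568), 204) = Rational(115899, 568)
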